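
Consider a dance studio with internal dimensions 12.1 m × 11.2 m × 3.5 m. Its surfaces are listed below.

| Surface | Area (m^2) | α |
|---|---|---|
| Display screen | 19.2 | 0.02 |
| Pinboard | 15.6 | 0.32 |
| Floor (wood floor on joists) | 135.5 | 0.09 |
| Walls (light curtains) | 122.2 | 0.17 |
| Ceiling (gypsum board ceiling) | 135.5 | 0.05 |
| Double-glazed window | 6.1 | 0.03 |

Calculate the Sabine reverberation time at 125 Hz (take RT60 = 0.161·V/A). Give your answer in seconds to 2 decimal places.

1.69 seconds

Summing Sᵢαᵢ: 0.384 + 4.992 + 12.195 + 20.774 + 6.775 + 0.183 → A = 45.303 sabins.
Volume V = 12.1 × 11.2 × 3.5 = 474.32 m³.
RT60 = 0.161 · V / A = 0.161 × 474.32 / 45.303 = 1.69 s.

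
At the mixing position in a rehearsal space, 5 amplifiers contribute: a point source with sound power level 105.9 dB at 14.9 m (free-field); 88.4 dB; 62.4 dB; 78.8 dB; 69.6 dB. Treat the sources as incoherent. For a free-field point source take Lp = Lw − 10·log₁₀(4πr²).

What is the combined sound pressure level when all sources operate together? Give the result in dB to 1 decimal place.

89.0 dB

Source at 14.9 m: Lp = 105.9 − 10·log₁₀(4π·14.9²) = 105.9 − 10·log₁₀(2789.860) = 71.4 dB.
Sum in the linear (power) domain: Σ 10^(Lᵢ/10) = 10^(71.4/10) + 10^(88.4/10) + 10^(62.4/10) + 10^(78.8/10) + 10^(69.6/10) = 7.924e+08.
Back to dB: 10·log₁₀ Σ = 89.0 dB.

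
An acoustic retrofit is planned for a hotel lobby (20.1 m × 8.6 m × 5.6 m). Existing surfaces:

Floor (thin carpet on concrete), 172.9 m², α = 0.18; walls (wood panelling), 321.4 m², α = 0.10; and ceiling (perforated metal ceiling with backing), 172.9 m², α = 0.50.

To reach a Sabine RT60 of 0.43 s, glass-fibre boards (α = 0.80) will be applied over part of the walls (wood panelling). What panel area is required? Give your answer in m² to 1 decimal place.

303.9

Total absorption A₁ = 172.9·0.18 + 321.4·0.10 + 172.9·0.50
  = 31.122 + 32.140 + 86.450 = 149.712 m² sabins.
V = 968.016 m³. Target absorption A₂ = 0.161 × 968.016 / 0.43 = 362.443 sabins.
ΔA needed = 362.443 − 149.712 = 212.731 sabins.
Net gain per m²: Δα = 0.80 − 0.10 = 0.70.
Area = ΔA/Δα = 212.731/0.70 = 303.9 m².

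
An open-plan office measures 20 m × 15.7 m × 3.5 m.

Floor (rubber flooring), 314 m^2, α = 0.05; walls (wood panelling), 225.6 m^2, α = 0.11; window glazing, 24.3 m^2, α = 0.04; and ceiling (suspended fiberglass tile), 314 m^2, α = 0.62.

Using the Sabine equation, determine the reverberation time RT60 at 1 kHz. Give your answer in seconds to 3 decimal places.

0.749 seconds

Equivalent absorption area: A = 314×0.05 + 225.6×0.11 + 24.3×0.04 + 314×0.62 = 236.168 m^2.
Volume V = 20 × 15.7 × 3.5 = 1099 m³.
T = 0.161 V/A = 0.161·1099/236.168 = 0.749 s.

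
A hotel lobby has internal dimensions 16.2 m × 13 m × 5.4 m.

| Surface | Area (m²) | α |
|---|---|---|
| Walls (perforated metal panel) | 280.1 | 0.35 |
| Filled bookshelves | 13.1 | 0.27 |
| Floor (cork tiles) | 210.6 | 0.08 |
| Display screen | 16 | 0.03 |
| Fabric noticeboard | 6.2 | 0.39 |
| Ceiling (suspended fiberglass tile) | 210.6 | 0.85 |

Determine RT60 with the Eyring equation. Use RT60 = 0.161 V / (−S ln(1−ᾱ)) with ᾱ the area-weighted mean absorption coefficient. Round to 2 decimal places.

0.47 s

S = Σ Sᵢ = 736.6 m².
Absorption A = 280.1·0.35 + 13.1·0.27 + 210.6·0.08 + 16·0.03 + 6.2·0.39 + 210.6·0.85 = 300.328 sabins.
Mean coefficient ᾱ = A/S = 0.4077.
Eyring denominator: −S ln(1−ᾱ) = 385.788.
V = 16.2 × 13 × 5.4 = 1137.24 m³.
RT60 = 0.161 × 1137.24 / 385.788 = 0.47 s.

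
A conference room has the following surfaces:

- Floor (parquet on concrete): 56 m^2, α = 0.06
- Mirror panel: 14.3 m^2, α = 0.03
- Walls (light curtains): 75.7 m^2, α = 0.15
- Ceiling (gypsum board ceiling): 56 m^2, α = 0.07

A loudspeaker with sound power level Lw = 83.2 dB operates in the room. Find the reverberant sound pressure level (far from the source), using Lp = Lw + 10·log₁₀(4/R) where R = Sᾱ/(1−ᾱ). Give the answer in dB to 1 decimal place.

76.0 dB

Σ(Sᵢαᵢ) = 56·0.06 + 14.3·0.03 + 75.7·0.15 + 56·0.07 = 19.064; total area S = 202.0 m^2.
ᾱ = 0.0944, so room constant R = A/(1−ᾱ) = 21.051 m^2.
Lp = 83.2 + 10·log₁₀(4/21.051) = 83.2 + (-7.21) = 76.0 dB.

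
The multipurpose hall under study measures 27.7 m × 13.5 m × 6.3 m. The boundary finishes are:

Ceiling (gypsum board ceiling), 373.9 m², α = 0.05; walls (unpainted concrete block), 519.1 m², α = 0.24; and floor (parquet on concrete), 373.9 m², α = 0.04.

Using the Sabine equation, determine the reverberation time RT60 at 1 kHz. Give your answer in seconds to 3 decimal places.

2.397 sec

Equivalent absorption area: A = 373.9×0.05 + 519.1×0.24 + 373.9×0.04 = 158.235 m².
V = 27.7·13.5·6.3 = 2355.885 m³.
Sabine: RT60 = 0.161 × 2355.885 / 158.235 = 2.397 s.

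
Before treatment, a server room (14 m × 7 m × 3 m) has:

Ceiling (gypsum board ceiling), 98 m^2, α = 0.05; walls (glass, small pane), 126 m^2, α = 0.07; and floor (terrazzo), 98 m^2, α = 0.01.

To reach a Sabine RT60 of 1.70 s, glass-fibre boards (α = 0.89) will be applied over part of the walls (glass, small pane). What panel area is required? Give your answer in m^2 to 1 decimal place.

A₁ = Σ Sᵢαᵢ = 98*0.05 + 126*0.07 + 98*0.01 = 14.700 sabins.
Required A₂ = 0.161·294/1.70 = 27.844 sabins.
ΔA needed = 27.844 − 14.700 = 13.144 sabins.
Each m^2 of panel replacing the walls (glass, small pane) adds (0.89 − 0.07) = 0.82 sabins.
Area = ΔA/Δα = 13.144/0.82 = 16.0 m^2.

16.0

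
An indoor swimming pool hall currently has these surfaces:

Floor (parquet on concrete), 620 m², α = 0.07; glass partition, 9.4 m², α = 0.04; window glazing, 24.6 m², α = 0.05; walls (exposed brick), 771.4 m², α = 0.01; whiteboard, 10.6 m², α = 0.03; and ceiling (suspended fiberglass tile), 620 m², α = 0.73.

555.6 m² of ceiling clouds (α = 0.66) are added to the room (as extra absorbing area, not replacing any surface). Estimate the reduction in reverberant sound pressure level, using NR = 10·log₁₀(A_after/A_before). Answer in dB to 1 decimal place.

2.4 dB

Summing Sᵢαᵢ: 43.400 + 0.376 + 1.230 + 7.714 + 0.318 + 452.600 → A_before = 505.638 sabins.
Added absorption = 555.6 × 0.66 = 366.696 sabins.
New total A_after = 872.334 sabins.
NR = 10·log₁₀(872.334/505.638) = 2.4 dB.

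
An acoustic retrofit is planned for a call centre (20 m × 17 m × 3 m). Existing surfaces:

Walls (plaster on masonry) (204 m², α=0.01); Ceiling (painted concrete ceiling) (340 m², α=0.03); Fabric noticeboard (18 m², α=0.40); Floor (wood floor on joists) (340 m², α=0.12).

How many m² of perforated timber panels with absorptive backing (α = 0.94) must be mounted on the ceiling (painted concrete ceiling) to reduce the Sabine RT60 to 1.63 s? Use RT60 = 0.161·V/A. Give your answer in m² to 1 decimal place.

44.5

A₁ = Σ Sᵢαᵢ = 204·0.01 + 340·0.03 + 18·0.40 + 340·0.12 = 60.240 sabins.
Required A₂ = 0.161·1020/1.63 = 100.748 sabins.
ΔA needed = 100.748 − 60.240 = 40.508 sabins.
Each m² of panel replacing the ceiling (painted concrete ceiling) adds (0.94 − 0.03) = 0.91 sabins.
Area = ΔA/Δα = 40.508/0.91 = 44.5 m².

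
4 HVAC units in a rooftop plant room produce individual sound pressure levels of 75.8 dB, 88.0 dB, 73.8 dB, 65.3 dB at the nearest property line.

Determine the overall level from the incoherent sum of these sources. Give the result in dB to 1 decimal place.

88.4 dB

Σ 10^(Lᵢ/10) = 6.964e+08.
Combined level = 10 log₁₀(6.964e+08) = 88.4 dB.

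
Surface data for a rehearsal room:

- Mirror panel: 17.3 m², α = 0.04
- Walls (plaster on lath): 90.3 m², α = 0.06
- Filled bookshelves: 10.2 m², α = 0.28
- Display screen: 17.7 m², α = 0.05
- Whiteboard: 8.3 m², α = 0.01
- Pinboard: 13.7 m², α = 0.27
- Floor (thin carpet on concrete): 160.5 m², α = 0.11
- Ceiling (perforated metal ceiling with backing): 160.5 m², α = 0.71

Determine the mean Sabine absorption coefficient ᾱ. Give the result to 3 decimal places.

S = Σ Sᵢ = 17.3 + 90.3 + 10.2 + 17.7 + 8.3 + 13.7 + 160.5 + 160.5 = 478.5 m².
Weighted sum Σ Sα = 145.243.
ᾱ = A/S = 0.304.

0.304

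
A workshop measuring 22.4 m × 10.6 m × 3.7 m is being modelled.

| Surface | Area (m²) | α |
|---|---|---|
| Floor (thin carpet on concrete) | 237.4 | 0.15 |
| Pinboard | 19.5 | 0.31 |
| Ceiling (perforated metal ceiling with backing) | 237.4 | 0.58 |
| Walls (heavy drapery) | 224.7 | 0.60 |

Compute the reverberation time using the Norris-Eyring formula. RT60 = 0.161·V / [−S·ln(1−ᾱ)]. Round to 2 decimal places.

Total surface area S = 237.4 + 19.5 + 237.4 + 224.7 = 719.0 m².
Σ(Sᵢαᵢ) = 237.4×0.15 + 19.5×0.31 + 237.4×0.58 + 224.7×0.60 = 314.167.
Mean coefficient ᾱ = A/S = 0.4369.
−S·ln(1−ᾱ) = −719.0 × ln(1 − 0.4369) = 412.920.
V = 22.4 × 10.6 × 3.7 = 878.528 m³.
T = 0.161·V/[−S·ln(1−ᾱ)] = 0.161·878.528/412.920 = 0.34 s.

0.34 s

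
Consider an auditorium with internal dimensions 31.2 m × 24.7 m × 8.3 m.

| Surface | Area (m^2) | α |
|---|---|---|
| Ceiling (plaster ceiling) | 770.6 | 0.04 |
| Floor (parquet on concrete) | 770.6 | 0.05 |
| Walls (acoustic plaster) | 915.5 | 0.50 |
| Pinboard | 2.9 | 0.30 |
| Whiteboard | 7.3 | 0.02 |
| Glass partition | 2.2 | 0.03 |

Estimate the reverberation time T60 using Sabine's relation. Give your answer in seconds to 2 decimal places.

Summing Sᵢαᵢ: 30.824 + 38.530 + 457.750 + 0.870 + 0.146 + 0.066 → A = 528.186 sabins.
V = 31.2·24.7·8.3 = 6396.312 m³.
T = 0.161 V/A = 0.161·6396.312/528.186 = 1.95 s.

1.95 sec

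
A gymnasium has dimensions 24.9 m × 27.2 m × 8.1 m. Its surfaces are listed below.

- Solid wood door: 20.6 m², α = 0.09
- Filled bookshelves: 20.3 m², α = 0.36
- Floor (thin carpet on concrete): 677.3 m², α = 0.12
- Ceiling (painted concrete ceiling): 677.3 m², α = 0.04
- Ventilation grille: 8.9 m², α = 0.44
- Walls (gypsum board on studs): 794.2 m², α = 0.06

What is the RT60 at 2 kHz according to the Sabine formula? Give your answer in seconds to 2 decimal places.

Equivalent absorption area: A = 20.6·0.09 + 20.3·0.36 + 677.3·0.12 + 677.3·0.04 + 8.9·0.44 + 794.2·0.06 = 169.098 m².
V = 24.9·27.2·8.1 = 5485.968 m³.
RT60 = 0.161 · V / A = 0.161 × 5485.968 / 169.098 = 5.22 s.

5.22 seconds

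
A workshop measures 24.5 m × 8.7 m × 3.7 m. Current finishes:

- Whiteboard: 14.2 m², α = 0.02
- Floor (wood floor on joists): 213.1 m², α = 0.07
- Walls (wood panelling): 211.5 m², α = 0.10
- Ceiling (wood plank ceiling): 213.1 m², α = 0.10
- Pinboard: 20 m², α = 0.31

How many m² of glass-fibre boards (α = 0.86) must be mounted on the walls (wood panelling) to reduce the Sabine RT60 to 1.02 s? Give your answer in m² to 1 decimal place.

Total absorption A₁ = 14.2·0.02 + 213.1·0.07 + 211.5·0.10 + 213.1·0.10 + 20·0.31
  = 0.284 + 14.917 + 21.150 + 21.310 + 6.200 = 63.861 m² sabins.
Required A₂ = 0.161·788.655/1.02 = 124.484 sabins.
ΔA needed = 124.484 − 63.861 = 60.623 sabins.
Each m² of panel replacing the walls (wood panelling) adds (0.86 − 0.10) = 0.76 sabins.
Area = ΔA/Δα = 60.623/0.76 = 79.8 m².

79.8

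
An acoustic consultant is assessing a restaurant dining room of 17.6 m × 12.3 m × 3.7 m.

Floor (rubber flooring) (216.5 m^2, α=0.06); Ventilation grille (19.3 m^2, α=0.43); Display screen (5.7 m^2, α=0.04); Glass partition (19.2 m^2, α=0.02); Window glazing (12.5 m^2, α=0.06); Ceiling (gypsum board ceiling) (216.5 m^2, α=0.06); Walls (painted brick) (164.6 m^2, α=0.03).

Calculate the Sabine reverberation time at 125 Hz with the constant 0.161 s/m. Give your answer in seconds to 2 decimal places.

Summing Sᵢαᵢ: 12.990 + 8.299 + 0.228 + 0.384 + 0.750 + 12.990 + 4.938 → A = 40.579 sabins.
V = 17.6·12.3·3.7 = 800.976 m³.
T = 0.161 V/A = 0.161·800.976/40.579 = 3.18 s.

3.18 s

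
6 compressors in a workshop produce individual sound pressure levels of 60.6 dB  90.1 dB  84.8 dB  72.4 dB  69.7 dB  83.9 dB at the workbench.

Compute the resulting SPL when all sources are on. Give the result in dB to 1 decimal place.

92.0 dB

Σ 10^(Lᵢ/10) = 1.599e+09.
Back to dB: 10·log₁₀ Σ = 92.0 dB.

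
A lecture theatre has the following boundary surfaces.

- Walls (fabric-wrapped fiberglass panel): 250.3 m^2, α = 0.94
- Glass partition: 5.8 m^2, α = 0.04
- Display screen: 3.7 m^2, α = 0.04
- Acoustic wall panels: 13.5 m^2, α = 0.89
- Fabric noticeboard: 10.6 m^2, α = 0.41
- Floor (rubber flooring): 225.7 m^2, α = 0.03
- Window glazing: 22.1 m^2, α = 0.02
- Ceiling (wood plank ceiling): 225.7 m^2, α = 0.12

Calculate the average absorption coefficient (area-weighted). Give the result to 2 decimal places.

0.38

Total surface area S = 757.4 m^2.
Weighted sum Σ Sα = 286.320.
ᾱ = A/S = 0.38.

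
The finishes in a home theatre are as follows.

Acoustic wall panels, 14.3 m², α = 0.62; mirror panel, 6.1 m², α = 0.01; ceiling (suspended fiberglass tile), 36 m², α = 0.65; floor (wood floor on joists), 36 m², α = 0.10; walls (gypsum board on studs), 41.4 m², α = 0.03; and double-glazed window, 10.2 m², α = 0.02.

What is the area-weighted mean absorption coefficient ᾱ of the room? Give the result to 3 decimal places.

0.260

Total surface area S = 144.0 m².
Σ(Sᵢαᵢ) = 14.3×0.62 + 6.1×0.01 + 36×0.65 + 36×0.10 + 41.4×0.03 + 10.2×0.02 = 37.373.
ᾱ = 37.373 / 144.0 = 0.260.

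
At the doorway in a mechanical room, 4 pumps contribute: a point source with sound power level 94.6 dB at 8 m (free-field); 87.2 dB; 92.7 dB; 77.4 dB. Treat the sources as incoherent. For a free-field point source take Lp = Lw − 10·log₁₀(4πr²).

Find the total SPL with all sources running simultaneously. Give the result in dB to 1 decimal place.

Source at 8 m: Lp = 94.6 − 10·log₁₀(4π·8²) = 94.6 − 10·log₁₀(804.248) = 65.5 dB.
Converting to relative power and adding: 10^(65.5/10) + 10^(87.2/10) + 10^(92.7/10) + 10^(77.4/10) = 2.445e+09.
Back to dB: 10·log₁₀ Σ = 93.9 dB.

93.9 dB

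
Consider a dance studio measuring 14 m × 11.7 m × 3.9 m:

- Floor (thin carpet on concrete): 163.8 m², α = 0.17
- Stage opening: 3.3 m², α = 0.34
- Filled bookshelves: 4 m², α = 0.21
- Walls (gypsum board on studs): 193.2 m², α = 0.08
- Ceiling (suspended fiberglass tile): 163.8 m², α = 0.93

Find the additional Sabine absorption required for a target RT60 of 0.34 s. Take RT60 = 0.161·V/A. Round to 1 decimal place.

104.9 sabins

Equivalent absorption area: A₁ = 163.8×0.17 + 3.3×0.34 + 4×0.21 + 193.2×0.08 + 163.8×0.93 = 197.598 m².
For T = 0.34 s, need A₂ = 0.161·V/T = 0.161·638.82/0.34 = 302.500 sabins.
ΔA = A₂ − A₁ = 302.500 − 197.598 = 104.9 sabins.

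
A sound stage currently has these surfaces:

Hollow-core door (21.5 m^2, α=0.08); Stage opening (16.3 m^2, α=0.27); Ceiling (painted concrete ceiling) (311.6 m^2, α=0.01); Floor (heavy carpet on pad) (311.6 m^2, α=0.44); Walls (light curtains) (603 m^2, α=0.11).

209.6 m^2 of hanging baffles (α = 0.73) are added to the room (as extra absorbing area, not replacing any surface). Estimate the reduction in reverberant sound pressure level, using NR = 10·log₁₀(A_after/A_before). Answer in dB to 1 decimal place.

Equivalent absorption area: A_before = 21.5·0.08 + 16.3·0.27 + 311.6·0.01 + 311.6·0.44 + 603·0.11 = 212.671 m^2.
Treatment contributes 209.6·0.73 = 153.008 sabins.
New total A_after = 365.679 sabins.
NR = 10·log₁₀(365.679/212.671) = 2.4 dB.

2.4 dB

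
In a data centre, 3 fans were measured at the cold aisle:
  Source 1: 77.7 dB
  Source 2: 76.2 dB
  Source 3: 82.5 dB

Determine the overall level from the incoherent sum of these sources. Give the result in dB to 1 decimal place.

Σ 10^(Lᵢ/10) = 2.784e+08.
Back to dB: 10·log₁₀ Σ = 84.4 dB.

84.4 dB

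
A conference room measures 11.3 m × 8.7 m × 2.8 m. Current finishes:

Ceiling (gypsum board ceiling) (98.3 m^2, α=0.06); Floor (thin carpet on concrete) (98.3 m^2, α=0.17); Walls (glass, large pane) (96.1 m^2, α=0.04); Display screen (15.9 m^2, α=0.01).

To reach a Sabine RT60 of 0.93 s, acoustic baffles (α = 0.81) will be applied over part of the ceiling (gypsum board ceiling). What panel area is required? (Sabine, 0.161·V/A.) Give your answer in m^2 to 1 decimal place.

28.1

Summing Sᵢαᵢ: 5.898 + 16.711 + 3.844 + 0.159 → A₁ = 26.612 sabins.
V = 275.268 m³. Target absorption A₂ = 0.161 × 275.268 / 0.93 = 47.654 sabins.
ΔA needed = 47.654 − 26.612 = 21.042 sabins.
Each m^2 of panel replacing the ceiling (gypsum board ceiling) adds (0.81 − 0.06) = 0.75 sabins.
Panel area = 21.042 / 0.75 = 28.1 m^2.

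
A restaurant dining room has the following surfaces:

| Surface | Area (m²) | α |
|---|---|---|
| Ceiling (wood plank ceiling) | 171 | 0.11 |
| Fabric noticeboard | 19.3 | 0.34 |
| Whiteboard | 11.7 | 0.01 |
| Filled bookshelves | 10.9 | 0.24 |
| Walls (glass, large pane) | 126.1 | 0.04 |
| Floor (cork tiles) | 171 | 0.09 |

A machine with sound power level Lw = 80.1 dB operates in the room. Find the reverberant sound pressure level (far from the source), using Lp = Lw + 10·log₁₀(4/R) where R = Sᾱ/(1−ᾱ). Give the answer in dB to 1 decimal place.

68.8 dB

A = 48.539 sabins; S = 510.0 m².
ᾱ = 0.0952, so room constant R = A/(1−ᾱ) = 53.646 m².
Lp = Lw + 10 log₁₀(4/R) = 80.1 -11.27 = 68.8 dB.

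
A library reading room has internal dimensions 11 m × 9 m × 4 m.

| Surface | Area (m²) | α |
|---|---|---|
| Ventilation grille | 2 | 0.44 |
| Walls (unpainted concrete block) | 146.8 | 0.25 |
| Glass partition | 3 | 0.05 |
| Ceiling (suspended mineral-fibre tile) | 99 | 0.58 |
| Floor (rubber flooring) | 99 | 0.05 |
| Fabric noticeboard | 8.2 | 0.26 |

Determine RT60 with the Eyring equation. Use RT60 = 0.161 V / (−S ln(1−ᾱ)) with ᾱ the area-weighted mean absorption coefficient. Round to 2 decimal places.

S = Σ Sᵢ = 358.0 m².
Absorption A = 2·0.44 + 146.8·0.25 + 3·0.05 + 99·0.58 + 99·0.05 + 8.2·0.26 = 102.232 sabins.
Mean coefficient ᾱ = A/S = 0.2856.
Eyring denominator: −S ln(1−ᾱ) = 120.400.
V = 11 × 9 × 4 = 396 m³.
RT60 = 0.161 × 396 / 120.400 = 0.53 s.

0.53 seconds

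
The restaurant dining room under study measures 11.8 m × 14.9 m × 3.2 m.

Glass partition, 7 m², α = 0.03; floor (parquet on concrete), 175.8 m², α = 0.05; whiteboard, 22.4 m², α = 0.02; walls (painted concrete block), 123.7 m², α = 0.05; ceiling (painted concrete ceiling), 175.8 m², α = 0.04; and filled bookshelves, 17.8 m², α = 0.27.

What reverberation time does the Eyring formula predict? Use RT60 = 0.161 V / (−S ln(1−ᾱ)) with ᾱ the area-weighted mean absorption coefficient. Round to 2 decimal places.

S = Σ Sᵢ = 522.5 m².
Σ(Sᵢαᵢ) = 7×0.03 + 175.8×0.05 + 22.4×0.02 + 123.7×0.05 + 175.8×0.04 + 17.8×0.27 = 27.471.
Mean coefficient ᾱ = A/S = 0.0526.
−S·ln(1−ᾱ) = −522.5 × ln(1 − 0.0526) = 28.233.
V = 11.8 × 14.9 × 3.2 = 562.624 m³.
RT60 = 0.161 × 562.624 / 28.233 = 3.21 s.

3.21 seconds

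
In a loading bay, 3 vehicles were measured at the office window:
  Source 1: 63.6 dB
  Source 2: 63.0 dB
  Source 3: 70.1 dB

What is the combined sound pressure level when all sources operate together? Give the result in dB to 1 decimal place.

71.6 dB

Converting to relative power and adding: 10^(63.6/10) + 10^(63.0/10) + 10^(70.1/10) = 1.452e+07.
Combined level = 10 log₁₀(1.452e+07) = 71.6 dB.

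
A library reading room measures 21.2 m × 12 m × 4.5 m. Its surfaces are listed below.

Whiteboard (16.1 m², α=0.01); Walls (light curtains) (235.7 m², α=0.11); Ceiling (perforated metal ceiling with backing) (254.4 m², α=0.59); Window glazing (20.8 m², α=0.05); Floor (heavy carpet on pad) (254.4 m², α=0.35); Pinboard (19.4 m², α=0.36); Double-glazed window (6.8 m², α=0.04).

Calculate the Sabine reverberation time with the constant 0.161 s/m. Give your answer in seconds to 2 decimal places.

Equivalent absorption area: A = 16.1·0.01 + 235.7·0.11 + 254.4·0.59 + 20.8·0.05 + 254.4·0.35 + 19.4·0.36 + 6.8·0.04 = 273.520 m².
Volume V = 21.2 × 12 × 4.5 = 1144.8 m³.
RT60 = 0.161 · V / A = 0.161 × 1144.8 / 273.520 = 0.67 s.

0.67 s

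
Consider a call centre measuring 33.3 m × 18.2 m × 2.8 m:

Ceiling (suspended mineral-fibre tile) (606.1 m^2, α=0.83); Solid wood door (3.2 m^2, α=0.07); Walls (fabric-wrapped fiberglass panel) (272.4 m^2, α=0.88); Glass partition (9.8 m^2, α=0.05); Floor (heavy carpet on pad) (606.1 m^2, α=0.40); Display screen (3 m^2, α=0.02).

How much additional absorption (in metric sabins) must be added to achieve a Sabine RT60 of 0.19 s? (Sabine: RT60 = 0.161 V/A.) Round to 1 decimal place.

Total absorption A₁ = 606.1×0.83 + 3.2×0.07 + 272.4×0.88 + 9.8×0.05 + 606.1×0.40 + 3×0.02
  = 503.063 + 0.224 + 239.712 + 0.490 + 242.440 + 0.060 = 985.989 m^2 sabins.
For T = 0.19 s, need A₂ = 0.161·V/T = 0.161·1696.968/0.19 = 1437.957 sabins.
ΔA = A₂ − A₁ = 1437.957 − 985.989 = 452.0 sabins.

452.0 sabins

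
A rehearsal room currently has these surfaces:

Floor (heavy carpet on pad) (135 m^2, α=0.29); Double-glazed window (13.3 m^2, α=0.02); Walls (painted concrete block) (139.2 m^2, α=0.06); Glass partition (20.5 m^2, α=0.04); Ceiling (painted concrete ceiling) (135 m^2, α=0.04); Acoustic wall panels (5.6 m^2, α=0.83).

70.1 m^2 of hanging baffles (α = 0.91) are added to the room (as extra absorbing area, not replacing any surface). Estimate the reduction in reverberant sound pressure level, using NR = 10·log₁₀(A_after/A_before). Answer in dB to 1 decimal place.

Summing Sᵢαᵢ: 39.150 + 0.266 + 8.352 + 0.820 + 5.400 + 4.648 → A_before = 58.636 sabins.
Treatment contributes 70.1·0.91 = 63.791 sabins.
A_after = 58.636 + 63.791 = 122.427 sabins.
Reduction = 10 log₁₀(A_after/A_before) = 10 log₁₀(2.0879) = 3.2 dB.

3.2 dB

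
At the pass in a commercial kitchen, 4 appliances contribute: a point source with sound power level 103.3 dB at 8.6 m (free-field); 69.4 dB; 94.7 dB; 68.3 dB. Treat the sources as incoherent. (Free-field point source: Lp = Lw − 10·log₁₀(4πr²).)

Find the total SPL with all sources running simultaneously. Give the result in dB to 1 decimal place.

94.8 dB

Source at 8.6 m: Lp = 103.3 − 10·log₁₀(4π·8.6²) = 103.3 − 10·log₁₀(929.409) = 73.6 dB.
Σ 10^(Lᵢ/10) = 2.99e+09.
Back to dB: 10·log₁₀ Σ = 94.8 dB.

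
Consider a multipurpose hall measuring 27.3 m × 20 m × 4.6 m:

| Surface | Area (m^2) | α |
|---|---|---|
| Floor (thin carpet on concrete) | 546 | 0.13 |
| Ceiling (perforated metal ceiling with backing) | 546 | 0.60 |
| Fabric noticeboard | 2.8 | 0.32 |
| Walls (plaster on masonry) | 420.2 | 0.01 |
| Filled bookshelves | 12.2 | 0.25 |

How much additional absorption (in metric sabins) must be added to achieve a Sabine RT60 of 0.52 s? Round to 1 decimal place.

370.9 sabins

Equivalent absorption area: A₁ = 546*0.13 + 546*0.60 + 2.8*0.32 + 420.2*0.01 + 12.2*0.25 = 406.728 m^2.
For T = 0.52 s, need A₂ = 0.161·V/T = 0.161·2511.6/0.52 = 777.630 sabins.
Shortfall: 777.630 − 406.728 = 370.9 sabins.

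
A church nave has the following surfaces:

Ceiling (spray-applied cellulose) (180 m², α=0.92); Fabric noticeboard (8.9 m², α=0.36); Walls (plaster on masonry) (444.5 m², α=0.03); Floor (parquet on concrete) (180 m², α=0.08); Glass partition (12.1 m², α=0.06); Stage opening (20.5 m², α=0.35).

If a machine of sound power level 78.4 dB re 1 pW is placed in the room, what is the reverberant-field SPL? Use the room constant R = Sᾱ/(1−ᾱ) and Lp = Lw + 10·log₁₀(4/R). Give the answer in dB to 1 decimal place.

60.1 dB

Σ(Sᵢαᵢ) = 180·0.92 + 8.9·0.36 + 444.5·0.03 + 180·0.08 + 12.1·0.06 + 20.5·0.35 = 204.440; total area S = 846.0 m².
ᾱ = 204.440/846.0 = 0.2417; R = Sᾱ/(1−ᾱ) = 204.440/(1−0.2417) = 269.603 m².
Lp = 78.4 + 10·log₁₀(4/269.603) = 78.4 + (-18.29) = 60.1 dB.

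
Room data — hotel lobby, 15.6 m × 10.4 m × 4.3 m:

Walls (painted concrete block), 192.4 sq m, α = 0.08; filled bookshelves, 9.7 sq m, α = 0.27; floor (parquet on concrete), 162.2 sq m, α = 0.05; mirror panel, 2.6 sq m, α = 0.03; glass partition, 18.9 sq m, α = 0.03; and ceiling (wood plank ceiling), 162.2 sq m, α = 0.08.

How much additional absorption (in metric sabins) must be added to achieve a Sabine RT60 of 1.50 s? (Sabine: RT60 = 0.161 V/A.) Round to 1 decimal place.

Summing Sᵢαᵢ: 15.392 + 2.619 + 8.110 + 0.078 + 0.567 + 12.976 → A₁ = 39.742 sabins.
V = 697.632 m³. Required absorption A₂ = 0.161 × 697.632 / 1.50 = 74.879 sabins.
Additional absorption ΔA = 74.879 − 39.742 = 35.1 sabins.

35.1 sabins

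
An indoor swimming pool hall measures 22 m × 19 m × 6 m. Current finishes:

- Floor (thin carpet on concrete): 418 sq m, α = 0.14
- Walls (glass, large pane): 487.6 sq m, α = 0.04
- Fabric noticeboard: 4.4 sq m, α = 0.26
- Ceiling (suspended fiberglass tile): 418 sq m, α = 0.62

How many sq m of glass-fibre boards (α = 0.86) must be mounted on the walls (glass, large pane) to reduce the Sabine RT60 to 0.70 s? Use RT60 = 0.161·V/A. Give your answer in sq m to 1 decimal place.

Total absorption A₁ = 418·0.14 + 487.6·0.04 + 4.4·0.26 + 418·0.62
  = 58.520 + 19.504 + 1.144 + 259.160 = 338.328 sq m sabins.
V = 2508 m³. Target absorption A₂ = 0.161 × 2508 / 0.70 = 576.840 sabins.
Absorption to add: 576.840 − 338.328 = 238.512 sabins.
Net gain per sq m: Δα = 0.86 − 0.04 = 0.82.
Panel area = 238.512 / 0.82 = 290.9 sq m.

290.9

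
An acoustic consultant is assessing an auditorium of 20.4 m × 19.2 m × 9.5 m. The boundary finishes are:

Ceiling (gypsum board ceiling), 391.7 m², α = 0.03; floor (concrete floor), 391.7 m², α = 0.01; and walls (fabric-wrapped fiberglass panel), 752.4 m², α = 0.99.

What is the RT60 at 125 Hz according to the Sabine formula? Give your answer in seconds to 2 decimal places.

A = Σ Sᵢαᵢ = 391.7×0.03 + 391.7×0.01 + 752.4×0.99 = 760.544 sabins.
Room volume: 3720.96 m³.
Sabine: RT60 = 0.161 × 3720.96 / 760.544 = 0.79 s.

0.79 seconds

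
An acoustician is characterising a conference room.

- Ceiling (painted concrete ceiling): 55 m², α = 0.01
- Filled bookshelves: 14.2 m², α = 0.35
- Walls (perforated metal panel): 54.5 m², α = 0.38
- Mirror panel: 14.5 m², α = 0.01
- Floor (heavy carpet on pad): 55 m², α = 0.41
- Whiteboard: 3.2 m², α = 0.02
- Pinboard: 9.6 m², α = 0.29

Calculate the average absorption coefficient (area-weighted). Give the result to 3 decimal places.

0.251

Total surface area S = 206.0 m².
Σ(Sᵢαᵢ) = 55·0.01 + 14.2·0.35 + 54.5·0.38 + 14.5·0.01 + 55·0.41 + 3.2·0.02 + 9.6·0.29 = 51.773.
ᾱ = 51.773 / 206.0 = 0.251.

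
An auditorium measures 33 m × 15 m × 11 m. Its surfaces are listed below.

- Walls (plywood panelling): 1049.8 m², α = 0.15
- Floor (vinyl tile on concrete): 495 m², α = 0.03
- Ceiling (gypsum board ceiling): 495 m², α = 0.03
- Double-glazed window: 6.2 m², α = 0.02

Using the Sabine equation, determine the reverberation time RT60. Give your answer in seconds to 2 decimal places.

4.68 seconds

Total absorption A = 1049.8·0.15 + 495·0.03 + 495·0.03 + 6.2·0.02
  = 157.470 + 14.850 + 14.850 + 0.124 = 187.294 m² sabins.
Volume V = 33 × 15 × 11 = 5445 m³.
Sabine: RT60 = 0.161 × 5445 / 187.294 = 4.68 s.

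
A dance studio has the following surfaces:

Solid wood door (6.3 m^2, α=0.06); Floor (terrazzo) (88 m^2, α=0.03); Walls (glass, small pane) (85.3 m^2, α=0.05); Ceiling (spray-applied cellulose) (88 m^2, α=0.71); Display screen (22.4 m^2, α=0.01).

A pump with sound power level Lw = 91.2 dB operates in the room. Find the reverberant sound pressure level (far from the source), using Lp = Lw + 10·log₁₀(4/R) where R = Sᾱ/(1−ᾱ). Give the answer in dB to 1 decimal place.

A = 69.987 sabins; S = 290.0 m^2.
ᾱ = 69.987/290.0 = 0.2413; R = Sᾱ/(1−ᾱ) = 69.987/(1−0.2413) = 92.246 m^2.
Lp = Lw + 10 log₁₀(4/R) = 91.2 -13.63 = 77.6 dB.

77.6 dB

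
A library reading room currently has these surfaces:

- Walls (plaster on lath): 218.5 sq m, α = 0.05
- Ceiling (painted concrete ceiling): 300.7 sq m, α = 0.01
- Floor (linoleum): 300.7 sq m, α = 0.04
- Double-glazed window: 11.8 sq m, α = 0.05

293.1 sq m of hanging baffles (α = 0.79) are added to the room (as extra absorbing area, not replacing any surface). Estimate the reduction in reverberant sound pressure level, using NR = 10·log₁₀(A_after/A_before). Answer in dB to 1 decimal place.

9.9 dB

Total absorption A_before = 218.5*0.05 + 300.7*0.01 + 300.7*0.04 + 11.8*0.05
  = 10.925 + 3.007 + 12.028 + 0.590 = 26.550 sq m sabins.
Added absorption = 293.1 × 0.79 = 231.549 sabins.
A_after = 26.550 + 231.549 = 258.099 sabins.
NR = 10·log₁₀(258.099/26.550) = 9.9 dB.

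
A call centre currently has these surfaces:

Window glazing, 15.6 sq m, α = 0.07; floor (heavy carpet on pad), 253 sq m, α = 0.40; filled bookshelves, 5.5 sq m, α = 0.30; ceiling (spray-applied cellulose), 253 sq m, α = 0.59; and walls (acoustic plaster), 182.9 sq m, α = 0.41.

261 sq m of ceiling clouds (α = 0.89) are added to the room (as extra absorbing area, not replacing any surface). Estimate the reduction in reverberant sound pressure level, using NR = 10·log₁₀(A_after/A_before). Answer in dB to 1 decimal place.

Summing Sᵢαᵢ: 1.092 + 101.200 + 1.650 + 149.270 + 74.989 → A_before = 328.201 sabins.
Treatment contributes 261·0.89 = 232.290 sabins.
New total A_after = 560.491 sabins.
NR = 10·log₁₀(560.491/328.201) = 2.3 dB.

2.3 dB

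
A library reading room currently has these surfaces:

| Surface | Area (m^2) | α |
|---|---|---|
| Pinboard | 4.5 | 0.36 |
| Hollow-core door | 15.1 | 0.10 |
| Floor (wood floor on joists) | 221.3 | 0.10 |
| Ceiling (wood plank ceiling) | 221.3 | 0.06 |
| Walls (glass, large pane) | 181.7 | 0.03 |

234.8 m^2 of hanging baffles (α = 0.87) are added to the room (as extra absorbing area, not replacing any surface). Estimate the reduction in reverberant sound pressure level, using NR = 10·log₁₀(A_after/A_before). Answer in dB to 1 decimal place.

Summing Sᵢαᵢ: 1.620 + 1.510 + 22.130 + 13.278 + 5.451 → A_before = 43.989 sabins.
Treatment contributes 234.8·0.87 = 204.276 sabins.
New total A_after = 248.265 sabins.
Reduction = 10 log₁₀(A_after/A_before) = 10 log₁₀(5.6438) = 7.5 dB.

7.5 dB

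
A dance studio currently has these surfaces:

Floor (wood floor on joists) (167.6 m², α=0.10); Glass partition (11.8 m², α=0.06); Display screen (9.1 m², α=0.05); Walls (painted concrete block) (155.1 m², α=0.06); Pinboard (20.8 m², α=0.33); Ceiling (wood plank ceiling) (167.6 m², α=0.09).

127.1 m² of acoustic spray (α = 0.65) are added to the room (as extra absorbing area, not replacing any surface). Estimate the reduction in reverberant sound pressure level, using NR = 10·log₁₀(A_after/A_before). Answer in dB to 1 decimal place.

A_before = Σ Sᵢαᵢ = 167.6×0.10 + 11.8×0.06 + 9.1×0.05 + 155.1×0.06 + 20.8×0.33 + 167.6×0.09 = 49.177 sabins.
Treatment contributes 127.1·0.65 = 82.615 sabins.
New total A_after = 131.792 sabins.
Reduction = 10 log₁₀(A_after/A_before) = 10 log₁₀(2.6800) = 4.3 dB.

4.3 dB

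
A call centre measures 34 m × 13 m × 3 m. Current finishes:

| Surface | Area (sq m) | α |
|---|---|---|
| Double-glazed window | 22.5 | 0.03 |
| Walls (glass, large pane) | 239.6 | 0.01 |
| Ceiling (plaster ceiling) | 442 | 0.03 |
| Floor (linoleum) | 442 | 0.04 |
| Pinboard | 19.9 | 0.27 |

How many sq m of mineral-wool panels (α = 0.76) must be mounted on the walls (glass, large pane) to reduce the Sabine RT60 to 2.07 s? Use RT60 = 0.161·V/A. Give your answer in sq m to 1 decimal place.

Equivalent absorption area: A₁ = 22.5·0.03 + 239.6·0.01 + 442·0.03 + 442·0.04 + 19.9·0.27 = 39.384 sq m.
V = 1326 m³. Target absorption A₂ = 0.161 × 1326 / 2.07 = 103.133 sabins.
ΔA needed = 103.133 − 39.384 = 63.749 sabins.
Net gain per sq m: Δα = 0.76 − 0.01 = 0.75.
Area = ΔA/Δα = 63.749/0.75 = 85.0 sq m.

85.0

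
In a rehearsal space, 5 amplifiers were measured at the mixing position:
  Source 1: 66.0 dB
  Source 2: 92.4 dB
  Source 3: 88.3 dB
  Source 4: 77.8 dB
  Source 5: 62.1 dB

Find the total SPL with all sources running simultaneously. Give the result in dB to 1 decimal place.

93.9 dB

Σ 10^(Lᵢ/10) = 2.48e+09.
Back to dB: 10·log₁₀ Σ = 93.9 dB.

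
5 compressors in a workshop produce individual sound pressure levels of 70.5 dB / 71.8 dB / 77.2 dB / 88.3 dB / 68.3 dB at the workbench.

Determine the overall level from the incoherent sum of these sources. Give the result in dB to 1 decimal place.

Converting to relative power and adding: 10^(70.5/10) + 10^(71.8/10) + 10^(77.2/10) + 10^(88.3/10) + 10^(68.3/10) = 7.617e+08.
Back to dB: 10·log₁₀ Σ = 88.8 dB.

88.8 dB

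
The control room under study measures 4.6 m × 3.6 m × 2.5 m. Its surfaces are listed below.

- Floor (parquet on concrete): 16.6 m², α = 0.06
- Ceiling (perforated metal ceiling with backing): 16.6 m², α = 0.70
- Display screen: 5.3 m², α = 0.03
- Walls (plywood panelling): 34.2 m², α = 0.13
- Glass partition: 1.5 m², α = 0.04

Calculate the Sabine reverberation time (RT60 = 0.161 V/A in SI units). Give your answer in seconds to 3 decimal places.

0.386 s

Total absorption A = 16.6×0.06 + 16.6×0.70 + 5.3×0.03 + 34.2×0.13 + 1.5×0.04
  = 0.996 + 11.620 + 0.159 + 4.446 + 0.060 = 17.281 m² sabins.
Room volume: 41.4 m³.
T = 0.161 V/A = 0.161·41.4/17.281 = 0.386 s.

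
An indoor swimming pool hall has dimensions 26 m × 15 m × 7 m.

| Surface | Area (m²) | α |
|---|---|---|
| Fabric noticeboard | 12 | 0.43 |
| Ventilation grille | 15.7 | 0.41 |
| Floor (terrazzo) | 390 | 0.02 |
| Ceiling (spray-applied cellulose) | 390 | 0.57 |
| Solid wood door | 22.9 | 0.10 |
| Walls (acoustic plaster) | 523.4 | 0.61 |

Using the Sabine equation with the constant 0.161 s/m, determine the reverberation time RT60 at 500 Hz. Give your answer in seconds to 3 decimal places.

0.780 sec

Total absorption A = 12*0.43 + 15.7*0.41 + 390*0.02 + 390*0.57 + 22.9*0.10 + 523.4*0.61
  = 5.160 + 6.437 + 7.800 + 222.300 + 2.290 + 319.274 = 563.261 m² sabins.
Room volume: 2730 m³.
Sabine: RT60 = 0.161 × 2730 / 563.261 = 0.780 s.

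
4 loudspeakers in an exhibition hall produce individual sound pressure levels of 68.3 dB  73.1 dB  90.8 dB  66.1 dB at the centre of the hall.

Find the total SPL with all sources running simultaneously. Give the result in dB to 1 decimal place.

90.9 dB

Sum in the linear (power) domain: Σ 10^(Lᵢ/10) = 10^(68.3/10) + 10^(73.1/10) + 10^(90.8/10) + 10^(66.1/10) = 1.234e+09.
L_total = 10·log₁₀(1.234e+09) = 90.9 dB.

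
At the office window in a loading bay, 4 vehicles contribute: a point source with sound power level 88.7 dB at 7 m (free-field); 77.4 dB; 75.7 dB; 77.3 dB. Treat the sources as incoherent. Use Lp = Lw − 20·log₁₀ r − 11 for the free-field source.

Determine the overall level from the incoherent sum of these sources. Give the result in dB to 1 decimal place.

81.7 dB

Source at 7 m: Lp = 88.7 − 20·log₁₀(7) − 11 = 60.8 dB.
Σ 10^(Lᵢ/10) = 1.47e+08.
Back to dB: 10·log₁₀ Σ = 81.7 dB.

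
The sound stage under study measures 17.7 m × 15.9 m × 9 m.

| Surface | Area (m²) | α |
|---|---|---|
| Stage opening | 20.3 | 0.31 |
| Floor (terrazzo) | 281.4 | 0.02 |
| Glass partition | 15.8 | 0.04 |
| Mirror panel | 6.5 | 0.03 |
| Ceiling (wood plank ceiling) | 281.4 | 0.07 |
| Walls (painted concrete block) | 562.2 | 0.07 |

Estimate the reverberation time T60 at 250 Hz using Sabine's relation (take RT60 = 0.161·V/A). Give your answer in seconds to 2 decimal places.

5.68 s

A = Σ Sᵢαᵢ = 20.3*0.31 + 281.4*0.02 + 15.8*0.04 + 6.5*0.03 + 281.4*0.07 + 562.2*0.07 = 71.800 sabins.
Room volume: 2532.87 m³.
Sabine: RT60 = 0.161 × 2532.87 / 71.800 = 5.68 s.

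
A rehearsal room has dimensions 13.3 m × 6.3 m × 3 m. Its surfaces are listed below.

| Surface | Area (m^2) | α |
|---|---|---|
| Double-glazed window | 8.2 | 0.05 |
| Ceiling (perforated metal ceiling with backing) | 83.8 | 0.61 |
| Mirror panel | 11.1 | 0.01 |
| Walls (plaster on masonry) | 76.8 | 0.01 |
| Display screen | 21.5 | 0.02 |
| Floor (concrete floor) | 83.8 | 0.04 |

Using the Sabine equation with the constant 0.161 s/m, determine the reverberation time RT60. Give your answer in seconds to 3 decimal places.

A = Σ Sᵢαᵢ = 8.2·0.05 + 83.8·0.61 + 11.1·0.01 + 76.8·0.01 + 21.5·0.02 + 83.8·0.04 = 56.189 sabins.
Volume V = 13.3 × 6.3 × 3 = 251.37 m³.
RT60 = 0.161 · V / A = 0.161 × 251.37 / 56.189 = 0.720 s.

0.720 s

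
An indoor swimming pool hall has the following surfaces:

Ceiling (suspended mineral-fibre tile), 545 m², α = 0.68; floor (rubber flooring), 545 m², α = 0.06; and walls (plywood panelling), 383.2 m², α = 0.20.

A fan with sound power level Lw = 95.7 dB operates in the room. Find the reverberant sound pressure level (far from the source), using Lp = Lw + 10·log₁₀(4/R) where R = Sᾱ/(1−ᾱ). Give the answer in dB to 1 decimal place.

A = 479.940 sabins; S = 1473.2 m².
ᾱ = 0.3258, so room constant R = A/(1−ᾱ) = 711.866 m².
Lp = Lw + 10 log₁₀(4/R) = 95.7 -22.50 = 73.2 dB.

73.2 dB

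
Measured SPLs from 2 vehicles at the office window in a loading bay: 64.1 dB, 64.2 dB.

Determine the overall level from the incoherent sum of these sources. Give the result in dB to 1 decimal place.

67.2 dB

Sum in the linear (power) domain: Σ 10^(Lᵢ/10) = 10^(64.1/10) + 10^(64.2/10) = 5.201e+06.
Back to dB: 10·log₁₀ Σ = 67.2 dB.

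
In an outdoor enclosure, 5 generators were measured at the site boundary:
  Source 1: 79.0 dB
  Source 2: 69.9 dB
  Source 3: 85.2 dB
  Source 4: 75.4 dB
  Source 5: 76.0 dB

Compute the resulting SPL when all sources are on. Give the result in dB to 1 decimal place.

86.9 dB

Sum in the linear (power) domain: Σ 10^(Lᵢ/10) = 10^(79.0/10) + 10^(69.9/10) + 10^(85.2/10) + 10^(75.4/10) + 10^(76.0/10) = 4.948e+08.
L_total = 10·log₁₀(4.948e+08) = 86.9 dB.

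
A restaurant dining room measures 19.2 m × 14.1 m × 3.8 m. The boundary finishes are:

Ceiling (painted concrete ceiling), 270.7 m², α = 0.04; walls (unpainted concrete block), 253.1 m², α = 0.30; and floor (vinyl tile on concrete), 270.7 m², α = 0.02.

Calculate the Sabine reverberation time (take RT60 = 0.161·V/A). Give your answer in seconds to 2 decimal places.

Equivalent absorption area: A = 270.7×0.04 + 253.1×0.30 + 270.7×0.02 = 92.172 m².
Volume V = 19.2 × 14.1 × 3.8 = 1028.736 m³.
RT60 = 0.161 · V / A = 0.161 × 1028.736 / 92.172 = 1.80 s.

1.80 seconds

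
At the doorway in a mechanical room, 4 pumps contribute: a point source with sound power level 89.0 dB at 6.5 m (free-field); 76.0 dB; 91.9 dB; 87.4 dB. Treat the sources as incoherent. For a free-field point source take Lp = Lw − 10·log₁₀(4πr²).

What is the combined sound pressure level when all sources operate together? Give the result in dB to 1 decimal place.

93.3 dB

Source at 6.5 m: Lp = 89.0 − 10·log₁₀(4π·6.5²) = 89.0 − 10·log₁₀(530.929) = 61.7 dB.
Converting to relative power and adding: 10^(61.7/10) + 10^(76.0/10) + 10^(91.9/10) + 10^(87.4/10) = 2.14e+09.
Back to dB: 10·log₁₀ Σ = 93.3 dB.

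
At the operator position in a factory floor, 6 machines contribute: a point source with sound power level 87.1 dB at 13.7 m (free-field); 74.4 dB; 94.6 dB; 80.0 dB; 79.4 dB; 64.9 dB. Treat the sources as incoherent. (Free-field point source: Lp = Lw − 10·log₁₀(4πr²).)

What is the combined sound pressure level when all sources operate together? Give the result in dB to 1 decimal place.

94.9 dB

Source at 13.7 m: Lp = 87.1 − 10·log₁₀(4π·13.7²) = 87.1 − 10·log₁₀(2358.582) = 53.4 dB.
Sum in the linear (power) domain: Σ 10^(Lᵢ/10) = 10^(53.4/10) + 10^(74.4/10) + 10^(94.6/10) + 10^(80.0/10) + 10^(79.4/10) + 10^(64.9/10) = 3.102e+09.
L_total = 10·log₁₀(3.102e+09) = 94.9 dB.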